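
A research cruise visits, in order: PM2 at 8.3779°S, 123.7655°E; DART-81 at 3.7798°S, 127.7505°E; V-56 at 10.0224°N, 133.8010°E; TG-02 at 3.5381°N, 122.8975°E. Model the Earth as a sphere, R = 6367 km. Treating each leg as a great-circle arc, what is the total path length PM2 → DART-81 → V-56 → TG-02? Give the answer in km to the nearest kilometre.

PM2→DART-81: c = 0.105929 rad, d = 674.45 km
DART-81→V-56: c = 0.262857 rad, d = 1673.61 km
V-56→TG-02: c = 0.220174 rad, d = 1401.85 km
Total = 674.45 + 1673.61 + 1401.85 = 3749.91 km

3750 km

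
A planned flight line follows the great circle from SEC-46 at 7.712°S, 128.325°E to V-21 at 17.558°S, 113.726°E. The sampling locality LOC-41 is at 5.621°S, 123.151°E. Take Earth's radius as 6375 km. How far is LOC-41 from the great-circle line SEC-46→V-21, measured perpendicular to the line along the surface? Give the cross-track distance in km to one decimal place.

522.7 km

δ₁₃ = central angle SEC-46→LOC-41 = 0.096828 rad  (haversine)
θ₁₃ = bearing SEC-46→LOC-41 = 291.825°,  θ₁₂ = bearing SEC-46→V-21 = 233.916°
dₓₜ = R·arcsin(sin δ₁₃ · sin(θ₁₃ − θ₁₂)) = 6375·arcsin(0.09668·sin(57.909°)) = 522.731 km
|dₓₜ| = 522.731 km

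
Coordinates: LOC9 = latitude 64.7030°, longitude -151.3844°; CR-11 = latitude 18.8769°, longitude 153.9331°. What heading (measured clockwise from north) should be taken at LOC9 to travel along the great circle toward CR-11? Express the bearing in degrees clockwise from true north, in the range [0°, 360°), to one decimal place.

245.2°

Δλ = -54.6825°
y = sin Δλ · cos φ₂ = -0.772075
x = cos φ₁ sin φ₂ − sin φ₁ cos φ₂ cos Δλ = -0.356308
θ = atan2(y, x) = -114.7730° → 245.2270° (mod 360°)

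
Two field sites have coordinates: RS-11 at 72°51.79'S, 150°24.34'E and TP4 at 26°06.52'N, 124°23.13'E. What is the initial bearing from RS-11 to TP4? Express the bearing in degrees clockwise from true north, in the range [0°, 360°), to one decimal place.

336.4°

RS-11: φ = -72.86317°, λ = +150.40567°
TP4: φ = +26.10867°, λ = +124.38550°
Δλ = -26.0202°
y = sin Δλ · cos φ₂ = -0.393924
x = cos φ₁ sin φ₂ − sin φ₁ cos φ₂ cos Δλ = 0.900788
θ = atan2(y, x) = -23.6203° → 336.3797° (mod 360°)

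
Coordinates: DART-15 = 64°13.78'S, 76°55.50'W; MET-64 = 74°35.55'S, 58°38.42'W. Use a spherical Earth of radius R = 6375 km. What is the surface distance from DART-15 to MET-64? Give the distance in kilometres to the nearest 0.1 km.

DART-15: φ = -64.22967°, λ = -76.92500°
MET-64: φ = -74.59250°, λ = -58.64033°
Δφ = -10.3628°,  Δλ = 18.2847°
a = sin²(Δφ/2) + cos φ₁ cos φ₂ sin²(Δλ/2) = 0.011072
c = 2·arcsin(√a) = 0.210836 rad = 12.0800°
d = R·c = 6375 × 0.210836 = 1344.1 km

1344.1 km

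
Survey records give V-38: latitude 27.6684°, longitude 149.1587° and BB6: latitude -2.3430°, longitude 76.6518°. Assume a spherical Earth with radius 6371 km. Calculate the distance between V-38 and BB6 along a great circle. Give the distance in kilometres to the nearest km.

Δφ = -30.0114°,  Δλ = -72.5069°
a = sin²(Δφ/2) + cos φ₁ cos φ₂ sin²(Δλ/2) = 0.376494
c = 2·arcsin(√a) = 1.321201 rad = 75.6992°
d = R·c = 6371 × 1.321201 = 8417.4 km

8417 km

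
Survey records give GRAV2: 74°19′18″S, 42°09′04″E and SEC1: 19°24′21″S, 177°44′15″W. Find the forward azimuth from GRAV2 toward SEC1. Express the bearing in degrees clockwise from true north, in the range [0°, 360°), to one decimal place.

142.4°

GRAV2: φ = -74.32167°, λ = +42.15111°
SEC1: φ = -19.40583°, λ = -177.73750°
Δλ = 140.1114°
y = sin Δλ · cos φ₂ = 0.604864
x = cos φ₁ sin φ₂ − sin φ₁ cos φ₂ cos Δλ = -0.786564
θ = atan2(y, x) = 142.4399° → 142.4399° (mod 360°)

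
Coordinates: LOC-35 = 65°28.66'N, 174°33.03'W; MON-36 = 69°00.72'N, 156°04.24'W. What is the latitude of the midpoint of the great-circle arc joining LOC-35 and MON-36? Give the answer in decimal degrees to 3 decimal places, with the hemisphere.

LOC-35: φ = +65.47767°, λ = -174.55050°
MON-36: φ = +69.01200°, λ = -156.07067°
Bx = cos φ₂ cos Δλ = 0.339703,  By = cos φ₂ sin Δλ = 0.113530
φₘ = atan2(sin φ₁ + sin φ₂, √((cos φ₁ + Bx)² + By²)) = 67.50907°
λₘ = λ₁ + atan2(By, cos φ₁ + Bx) = -165.99616°

67.509°N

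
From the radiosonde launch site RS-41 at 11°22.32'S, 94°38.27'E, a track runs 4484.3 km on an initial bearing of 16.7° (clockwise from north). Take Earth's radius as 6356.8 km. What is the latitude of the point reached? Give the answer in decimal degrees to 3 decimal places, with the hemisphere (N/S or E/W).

27.304°N

RS-41: φ = -11.37200°, λ = +94.63783°
δ = d/R = 4484.3/6356.8 = 0.705434 rad
φ₂ = arcsin(sin φ₁ cos δ + cos φ₁ sin δ cos θ)
   = arcsin(-0.19718·0.76133 + 0.98037·0.64836·0.95782) = 27.30375°
λ₂ = λ₁ + atan2(sin θ sin δ cos φ₁, cos δ − sin φ₁ sin φ₂) = 106.74112°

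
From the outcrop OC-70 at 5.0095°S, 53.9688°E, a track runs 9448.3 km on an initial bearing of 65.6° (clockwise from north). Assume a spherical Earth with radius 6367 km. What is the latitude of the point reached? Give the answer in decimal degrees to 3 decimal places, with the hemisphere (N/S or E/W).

δ = d/R = 9448.3/6367 = 1.483948 rad
φ₂ = arcsin(sin φ₁ cos δ + cos φ₁ sin δ cos θ)
   = arcsin(-0.08732·0.08674 + 0.99618·0.99623·0.41310) = 23.72839°
λ₂ = λ₁ + atan2(sin θ sin δ cos φ₁, cos δ − sin φ₁ sin φ₂) = 136.28872°

23.728°N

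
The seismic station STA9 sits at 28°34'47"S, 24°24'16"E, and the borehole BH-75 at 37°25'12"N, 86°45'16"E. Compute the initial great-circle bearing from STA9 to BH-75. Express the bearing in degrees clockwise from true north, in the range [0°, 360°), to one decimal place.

44.7°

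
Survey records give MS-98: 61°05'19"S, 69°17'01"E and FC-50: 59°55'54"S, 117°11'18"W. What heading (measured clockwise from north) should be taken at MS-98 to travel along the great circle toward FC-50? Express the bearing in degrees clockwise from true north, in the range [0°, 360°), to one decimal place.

176.2°

MS-98: φ = -61.08861°, λ = +69.28361°
FC-50: φ = -59.93167°, λ = -117.18833°
Δλ = 173.5281°
y = sin Δλ · cos φ₂ = 0.056475
x = cos φ₁ sin φ₂ − sin φ₁ cos φ₂ cos Δλ = -0.854190
θ = atan2(y, x) = 176.2174° → 176.2174° (mod 360°)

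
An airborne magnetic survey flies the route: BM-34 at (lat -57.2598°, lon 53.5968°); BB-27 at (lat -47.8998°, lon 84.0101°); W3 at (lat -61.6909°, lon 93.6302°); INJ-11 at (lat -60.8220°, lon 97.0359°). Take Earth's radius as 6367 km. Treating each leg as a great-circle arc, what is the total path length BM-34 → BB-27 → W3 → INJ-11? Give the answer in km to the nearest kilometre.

BM-34→BB-27: c = 0.357449 rad, d = 2275.88 km
BB-27→W3: c = 0.258790 rad, d = 1647.72 km
W3→INJ-11: c = 0.032353 rad, d = 205.99 km
Total = 2275.88 + 1647.72 + 205.99 = 4129.58 km

4130 km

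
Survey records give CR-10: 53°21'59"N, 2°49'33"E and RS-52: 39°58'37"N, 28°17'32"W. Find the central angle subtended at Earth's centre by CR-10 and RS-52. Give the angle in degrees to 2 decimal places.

CR-10: φ = +53.36639°, λ = +2.82583°
RS-52: φ = +39.97694°, λ = -28.29222°
Δφ = -13.3894°,  Δλ = -31.1181°
a = sin²(Δφ/2) + cos φ₁ cos φ₂ sin²(Δλ/2) = 0.046489
c = 2·arcsin(√a) = 0.434639 rad = 24.9030°

24.90°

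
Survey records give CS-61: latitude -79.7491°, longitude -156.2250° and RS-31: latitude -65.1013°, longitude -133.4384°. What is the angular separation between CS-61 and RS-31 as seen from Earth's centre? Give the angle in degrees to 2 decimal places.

15.92°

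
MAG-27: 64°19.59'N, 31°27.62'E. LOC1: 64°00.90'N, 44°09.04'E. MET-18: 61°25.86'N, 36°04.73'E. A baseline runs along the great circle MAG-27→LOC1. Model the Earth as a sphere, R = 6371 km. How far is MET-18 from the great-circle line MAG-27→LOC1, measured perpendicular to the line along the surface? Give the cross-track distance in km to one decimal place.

MAG-27: φ = +64.32650°, λ = +31.46033°
LOC1: φ = +64.01500°, λ = +44.15067°
MET-18: φ = +61.43100°, λ = +36.07883°
δ₁₃ = central angle MAG-27→MET-18 = 0.062451 rad  (haversine)
θ₁₃ = bearing MAG-27→MET-18 = 141.903°,  θ₁₂ = bearing MAG-27→LOC1 = 87.496°
dₓₜ = R·arcsin(sin δ₁₃ · sin(θ₁₃ − θ₁₂)) = 6371·arcsin(0.06241·sin(54.408°)) = 323.471 km
|dₓₜ| = 323.471 km

323.5 km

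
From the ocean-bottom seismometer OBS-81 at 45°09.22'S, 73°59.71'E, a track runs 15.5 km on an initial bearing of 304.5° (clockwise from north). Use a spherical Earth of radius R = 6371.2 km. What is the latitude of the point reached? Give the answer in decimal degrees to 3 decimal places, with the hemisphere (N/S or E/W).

45.075°S

OBS-81: φ = -45.15367°, λ = +73.99517°
δ = d/R = 15.5/6371.2 = 0.002433 rad
φ₂ = arcsin(sin φ₁ cos δ + cos φ₁ sin δ cos θ)
   = arcsin(-0.70900·1.00000 + 0.70521·0.00243·0.56641) = -45.07460°
λ₂ = λ₁ + atan2(sin θ sin δ cos φ₁, cos δ − sin φ₁ sin φ₂) = 73.83250°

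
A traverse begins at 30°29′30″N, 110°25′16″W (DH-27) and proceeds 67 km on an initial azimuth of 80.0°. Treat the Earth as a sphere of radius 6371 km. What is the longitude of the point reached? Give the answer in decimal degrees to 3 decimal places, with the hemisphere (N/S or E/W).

109.732°W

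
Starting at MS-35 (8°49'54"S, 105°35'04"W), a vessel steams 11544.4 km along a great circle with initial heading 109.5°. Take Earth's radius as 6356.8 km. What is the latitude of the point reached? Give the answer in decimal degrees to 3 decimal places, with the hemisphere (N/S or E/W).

MS-35: φ = -8.83167°, λ = -105.58444°
δ = d/R = 11544.4/6356.8 = 1.816071 rad
φ₂ = arcsin(sin φ₁ cos δ + cos φ₁ sin δ cos θ)
   = arcsin(-0.15353·-0.24282 + 0.98814·0.97007·-0.33381) = -16.42117°
λ₂ = λ₁ + atan2(sin θ sin δ cos φ₁, cos δ − sin φ₁ sin φ₂) = 1.99198°

16.421°S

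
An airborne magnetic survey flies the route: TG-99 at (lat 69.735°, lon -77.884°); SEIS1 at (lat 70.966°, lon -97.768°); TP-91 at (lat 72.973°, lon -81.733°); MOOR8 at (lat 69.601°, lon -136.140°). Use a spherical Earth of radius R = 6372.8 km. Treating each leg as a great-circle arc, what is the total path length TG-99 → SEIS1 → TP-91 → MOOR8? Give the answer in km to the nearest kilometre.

3252 km

TG-99→SEIS1: c = 0.118094 rad, d = 752.59 km
SEIS1→TP-91: c = 0.093082 rad, d = 593.19 km
TP-91→MOOR8: c = 0.299080 rad, d = 1905.98 km
Total = 752.59 + 593.19 + 1905.98 = 3251.76 km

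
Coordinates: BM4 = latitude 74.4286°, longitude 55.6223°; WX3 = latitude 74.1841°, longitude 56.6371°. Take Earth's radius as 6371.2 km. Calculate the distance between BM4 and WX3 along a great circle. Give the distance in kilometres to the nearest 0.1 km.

Δφ = -0.2445°,  Δλ = 1.0148°
a = sin²(Δφ/2) + cos φ₁ cos φ₂ sin²(Δλ/2) = 0.000010
c = 2·arcsin(√a) = 0.006416 rad = 0.3676°
d = R·c = 6371.2 × 0.006416 = 40.9 km

40.9 km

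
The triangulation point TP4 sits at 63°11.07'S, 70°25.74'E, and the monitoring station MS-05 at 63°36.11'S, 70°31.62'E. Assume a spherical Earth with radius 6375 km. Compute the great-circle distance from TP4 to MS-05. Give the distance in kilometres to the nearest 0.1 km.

TP4: φ = -63.18450°, λ = +70.42900°
MS-05: φ = -63.60183°, λ = +70.52700°
Δφ = -0.4173°,  Δλ = 0.0980°
a = sin²(Δφ/2) + cos φ₁ cos φ₂ sin²(Δλ/2) = 0.000013
c = 2·arcsin(√a) = 0.007324 rad = 0.4196°
d = R·c = 6375 × 0.007324 = 46.7 km

46.7 km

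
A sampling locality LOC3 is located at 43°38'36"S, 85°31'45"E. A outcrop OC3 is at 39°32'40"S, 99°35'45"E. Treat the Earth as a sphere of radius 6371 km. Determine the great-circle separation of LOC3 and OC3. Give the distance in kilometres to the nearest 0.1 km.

1253.4 km

LOC3: φ = -43.64333°, λ = +85.52917°
OC3: φ = -39.54444°, λ = +99.59583°
Δφ = 4.0989°,  Δλ = 14.0667°
a = sin²(Δφ/2) + cos φ₁ cos φ₂ sin²(Δλ/2) = 0.009646
c = 2·arcsin(√a) = 0.196741 rad = 11.2724°
d = R·c = 6371 × 0.196741 = 1253.4 km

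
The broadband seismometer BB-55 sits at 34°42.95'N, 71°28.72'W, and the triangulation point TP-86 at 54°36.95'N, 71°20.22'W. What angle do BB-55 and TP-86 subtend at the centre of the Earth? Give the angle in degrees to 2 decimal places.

19.90°

BB-55: φ = +34.71583°, λ = -71.47867°
TP-86: φ = +54.61583°, λ = -71.33700°
Δφ = 19.9000°,  Δλ = 0.1417°
a = sin²(Δφ/2) + cos φ₁ cos φ₂ sin²(Δλ/2) = 0.029857
c = 2·arcsin(√a) = 0.347325 rad = 19.9002°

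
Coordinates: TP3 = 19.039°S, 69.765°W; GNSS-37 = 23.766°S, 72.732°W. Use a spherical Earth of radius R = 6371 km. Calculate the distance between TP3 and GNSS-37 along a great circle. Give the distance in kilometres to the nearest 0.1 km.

Δφ = -4.7270°,  Δλ = -2.9670°
a = sin²(Δφ/2) + cos φ₁ cos φ₂ sin²(Δλ/2) = 0.002281
c = 2·arcsin(√a) = 0.095546 rad = 5.4744°
d = R·c = 6371 × 0.095546 = 608.7 km

608.7 km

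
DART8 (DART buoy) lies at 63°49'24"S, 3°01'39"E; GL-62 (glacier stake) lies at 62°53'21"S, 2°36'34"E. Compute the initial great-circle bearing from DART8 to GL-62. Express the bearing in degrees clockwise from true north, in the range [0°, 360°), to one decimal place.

DART8: φ = -63.82333°, λ = +3.02750°
GL-62: φ = -62.88917°, λ = +2.60944°
Δλ = -0.4181°
y = sin Δλ · cos φ₂ = -0.003325
x = cos φ₁ sin φ₂ − sin φ₁ cos φ₂ cos Δλ = 0.016293
θ = atan2(y, x) = -11.5347° → 348.4653° (mod 360°)

348.5°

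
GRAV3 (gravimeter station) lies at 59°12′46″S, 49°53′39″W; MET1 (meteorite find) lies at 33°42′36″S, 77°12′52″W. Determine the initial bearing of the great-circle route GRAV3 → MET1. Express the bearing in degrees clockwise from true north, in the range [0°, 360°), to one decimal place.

312.6°

GRAV3: φ = -59.21278°, λ = -49.89417°
MET1: φ = -33.71000°, λ = -77.21444°
Δλ = -27.3203°
y = sin Δλ · cos φ₂ = -0.381793
x = cos φ₁ sin φ₂ − sin φ₁ cos φ₂ cos Δλ = 0.350842
θ = atan2(y, x) = -47.4191° → 312.5809° (mod 360°)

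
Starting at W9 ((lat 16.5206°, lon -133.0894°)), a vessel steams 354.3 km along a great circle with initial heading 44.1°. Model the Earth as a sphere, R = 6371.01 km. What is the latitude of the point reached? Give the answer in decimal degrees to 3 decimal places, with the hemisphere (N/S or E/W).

18.795°N

δ = d/R = 354.3/6371.01 = 0.055611 rad
φ₂ = arcsin(sin φ₁ cos δ + cos φ₁ sin δ cos θ)
   = arcsin(0.28436·0.99845 + 0.95872·0.05558·0.71813) = 18.79530°
λ₂ = λ₁ + atan2(sin θ sin δ cos φ₁, cos δ − sin φ₁ sin φ₂) = -130.74767°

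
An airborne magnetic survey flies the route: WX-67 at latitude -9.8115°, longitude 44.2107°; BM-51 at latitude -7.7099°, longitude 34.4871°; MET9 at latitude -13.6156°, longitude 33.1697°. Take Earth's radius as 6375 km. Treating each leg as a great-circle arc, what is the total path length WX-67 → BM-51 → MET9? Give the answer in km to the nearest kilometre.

1767 km

WX-67→BM-51: c = 0.171678 rad, d = 1094.45 km
BM-51→MET9: c = 0.105519 rad, d = 672.69 km
Total = 1094.45 + 672.69 = 1767.13 km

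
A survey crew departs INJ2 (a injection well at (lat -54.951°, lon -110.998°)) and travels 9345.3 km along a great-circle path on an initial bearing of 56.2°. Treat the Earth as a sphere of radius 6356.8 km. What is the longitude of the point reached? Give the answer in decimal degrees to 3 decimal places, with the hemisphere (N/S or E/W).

52.708°W

δ = d/R = 9345.3/6356.8 = 1.470126 rad
φ₂ = arcsin(sin φ₁ cos δ + cos φ₁ sin δ cos θ)
   = arcsin(-0.81866·0.10050 + 0.57428·0.99494·0.55630) = 13.62551°
λ₂ = λ₁ + atan2(sin θ sin δ cos φ₁, cos δ − sin φ₁ sin φ₂) = -52.70796°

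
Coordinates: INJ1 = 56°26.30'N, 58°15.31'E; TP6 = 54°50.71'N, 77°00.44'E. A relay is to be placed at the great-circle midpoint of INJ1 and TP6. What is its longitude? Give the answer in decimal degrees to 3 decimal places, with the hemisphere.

67.824°E

INJ1: φ = +56.43833°, λ = +58.25517°
TP6: φ = +54.84517°, λ = +77.00733°
Bx = cos φ₂ cos Δλ = 0.545224,  By = cos φ₂ sin Δλ = 0.185102
φₘ = atan2(sin φ₁ + sin φ₂, √((cos φ₁ + Bx)² + By²)) = 55.99974°
λₘ = λ₁ + atan2(By, cos φ₁ + Bx) = 67.82366°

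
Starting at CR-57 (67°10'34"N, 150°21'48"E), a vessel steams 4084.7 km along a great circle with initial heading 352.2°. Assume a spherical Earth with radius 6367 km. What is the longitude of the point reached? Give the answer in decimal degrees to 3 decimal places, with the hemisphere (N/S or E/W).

10.624°W

CR-57: φ = +67.17611°, λ = +150.36333°
δ = d/R = 4084.7/6367 = 0.641542 rad
φ₂ = arcsin(sin φ₁ cos δ + cos φ₁ sin δ cos θ)
   = arcsin(0.92170·0.80117 + 0.38790·0.59843·0.99075) = 75.56406°
λ₂ = λ₁ + atan2(sin θ sin δ cos φ₁, cos δ − sin φ₁ sin φ₂) = -10.62373°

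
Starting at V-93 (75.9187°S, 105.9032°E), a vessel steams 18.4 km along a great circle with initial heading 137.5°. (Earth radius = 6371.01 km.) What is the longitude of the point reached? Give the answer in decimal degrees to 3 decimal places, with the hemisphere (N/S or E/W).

δ = d/R = 18.4/6371.01 = 0.002888 rad
φ₂ = arcsin(sin φ₁ cos δ + cos φ₁ sin δ cos θ)
   = arcsin(-0.96995·1.00000 + 0.24330·0.00289·-0.73728) = -76.04026°
λ₂ = λ₁ + atan2(sin θ sin δ cos φ₁, cos δ − sin φ₁ sin φ₂) = 106.36662°

106.367°E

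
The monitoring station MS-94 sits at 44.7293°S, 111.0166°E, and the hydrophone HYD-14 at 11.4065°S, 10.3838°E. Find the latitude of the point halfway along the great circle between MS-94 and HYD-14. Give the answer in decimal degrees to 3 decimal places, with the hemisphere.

39.353°S

Bx = cos φ₂ cos Δλ = -0.180870,  By = cos φ₂ sin Δλ = -0.963418
φₘ = atan2(sin φ₁ + sin φ₂, √((cos φ₁ + Bx)² + By²)) = -39.35306°
λₘ = λ₁ + atan2(By, cos φ₁ + Bx) = 49.81325°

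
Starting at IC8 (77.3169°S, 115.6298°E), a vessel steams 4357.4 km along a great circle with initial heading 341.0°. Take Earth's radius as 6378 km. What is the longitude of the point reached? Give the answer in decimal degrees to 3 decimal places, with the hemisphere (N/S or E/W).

100.356°E

δ = d/R = 4357.4/6378 = 0.683192 rad
φ₂ = arcsin(sin φ₁ cos δ + cos φ₁ sin δ cos θ)
   = arcsin(-0.97560·0.77556 + 0.21956·0.63127·0.94552) = -38.72531°
λ₂ = λ₁ + atan2(sin θ sin δ cos φ₁, cos δ − sin φ₁ sin φ₂) = 100.35565°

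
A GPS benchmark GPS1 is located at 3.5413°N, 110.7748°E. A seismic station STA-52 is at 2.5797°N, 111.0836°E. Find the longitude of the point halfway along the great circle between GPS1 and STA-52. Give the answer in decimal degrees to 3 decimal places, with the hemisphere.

110.929°E

Bx = cos φ₂ cos Δλ = 0.998972,  By = cos φ₂ sin Δλ = 0.005384
φₘ = atan2(sin φ₁ + sin φ₂, √((cos φ₁ + Bx)² + By²)) = 3.06051°
λₘ = λ₁ + atan2(By, cos φ₁ + Bx) = 110.92927°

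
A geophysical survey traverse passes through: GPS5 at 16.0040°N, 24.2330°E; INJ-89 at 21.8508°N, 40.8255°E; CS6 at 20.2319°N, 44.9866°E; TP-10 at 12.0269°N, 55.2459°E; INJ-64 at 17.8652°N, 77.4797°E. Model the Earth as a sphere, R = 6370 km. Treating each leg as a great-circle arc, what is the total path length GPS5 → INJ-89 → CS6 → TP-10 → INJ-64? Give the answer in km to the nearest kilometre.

6226 km

GPS5→INJ-89: c = 0.292079 rad, d = 1860.54 km
INJ-89→CS6: c = 0.073431 rad, d = 467.76 km
CS6→TP-10: c = 0.223664 rad, d = 1424.74 km
TP-10→INJ-64: c = 0.388181 rad, d = 2472.71 km
Total = 1860.54 + 467.76 + 1424.74 + 2472.71 = 6225.75 km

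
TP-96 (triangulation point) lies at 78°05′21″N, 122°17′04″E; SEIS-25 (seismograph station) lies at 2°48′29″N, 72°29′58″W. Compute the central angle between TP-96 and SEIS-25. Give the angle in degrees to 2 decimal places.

TP-96: φ = +78.08917°, λ = +122.28444°
SEIS-25: φ = +2.80806°, λ = -72.49944°
Δφ = -75.2811°,  Δλ = 165.2161°
a = sin²(Δφ/2) + cos φ₁ cos φ₂ sin²(Δλ/2) = 0.575691
c = 2·arcsin(√a) = 1.722762 rad = 98.7070°

98.71°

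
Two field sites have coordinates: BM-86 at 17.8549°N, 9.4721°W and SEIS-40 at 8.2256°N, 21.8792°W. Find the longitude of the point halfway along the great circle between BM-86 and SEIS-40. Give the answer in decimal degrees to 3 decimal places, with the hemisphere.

15.797°W

Bx = cos φ₂ cos Δλ = 0.966598,  By = cos φ₂ sin Δλ = -0.212646
φₘ = atan2(sin φ₁ + sin φ₂, √((cos φ₁ + Bx)² + By²)) = 13.11438°
λₘ = λ₁ + atan2(By, cos φ₁ + Bx) = -15.79715°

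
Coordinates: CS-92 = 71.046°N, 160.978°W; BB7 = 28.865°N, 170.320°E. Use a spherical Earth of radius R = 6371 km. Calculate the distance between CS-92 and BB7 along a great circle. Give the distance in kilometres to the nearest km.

Δφ = -42.1810°,  Δλ = -28.7020°
a = sin²(Δφ/2) + cos φ₁ cos φ₂ sin²(Δλ/2) = 0.146962
c = 2·arcsin(√a) = 0.786855 rad = 45.0834°
d = R·c = 6371 × 0.786855 = 5013.1 km

5013 km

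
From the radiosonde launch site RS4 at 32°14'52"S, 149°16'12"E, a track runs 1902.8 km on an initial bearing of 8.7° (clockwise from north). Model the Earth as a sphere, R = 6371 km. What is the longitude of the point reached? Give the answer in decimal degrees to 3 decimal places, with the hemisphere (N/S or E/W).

RS4: φ = -32.24778°, λ = +149.27000°
δ = d/R = 1902.8/6371 = 0.298666 rad
φ₂ = arcsin(sin φ₁ cos δ + cos φ₁ sin δ cos θ)
   = arcsin(-0.53358·0.95573 + 0.84575·0.29425·0.98849) = -15.30551°
λ₂ = λ₁ + atan2(sin θ sin δ cos φ₁, cos δ − sin φ₁ sin φ₂) = 151.91482°

151.915°E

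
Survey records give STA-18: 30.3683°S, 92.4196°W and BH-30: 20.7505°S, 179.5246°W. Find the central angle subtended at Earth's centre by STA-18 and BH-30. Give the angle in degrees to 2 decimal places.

77.30°

Δφ = 9.6178°,  Δλ = -87.1050°
a = sin²(Δφ/2) + cos φ₁ cos φ₂ sin²(Δλ/2) = 0.390066
c = 2·arcsin(√a) = 1.349118 rad = 77.2987°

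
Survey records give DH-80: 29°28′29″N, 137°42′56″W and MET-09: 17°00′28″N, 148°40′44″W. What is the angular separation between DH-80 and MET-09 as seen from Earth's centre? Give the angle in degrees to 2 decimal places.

16.01°

DH-80: φ = +29.47472°, λ = -137.71556°
MET-09: φ = +17.00778°, λ = -148.67889°
Δφ = -12.4669°,  Δλ = -10.9633°
a = sin²(Δφ/2) + cos φ₁ cos φ₂ sin²(Δλ/2) = 0.019387
c = 2·arcsin(√a) = 0.279379 rad = 16.0072°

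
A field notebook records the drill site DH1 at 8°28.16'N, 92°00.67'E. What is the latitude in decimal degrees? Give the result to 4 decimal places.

8.4693°N

8° + 28.16′/60 = 8 + 0.46933 = 8.4693°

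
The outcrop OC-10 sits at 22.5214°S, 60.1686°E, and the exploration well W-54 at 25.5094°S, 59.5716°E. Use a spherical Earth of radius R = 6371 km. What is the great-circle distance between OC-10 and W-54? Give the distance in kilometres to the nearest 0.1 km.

337.7 km

Δφ = -2.9880°,  Δλ = -0.5970°
a = sin²(Δφ/2) + cos φ₁ cos φ₂ sin²(Δλ/2) = 0.000702
c = 2·arcsin(√a) = 0.053012 rad = 3.0373°
d = R·c = 6371 × 0.053012 = 337.7 km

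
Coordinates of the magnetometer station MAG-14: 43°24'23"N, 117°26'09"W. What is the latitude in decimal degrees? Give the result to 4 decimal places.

43° + 24′/60 + 23″/3600 = 43 + 0.40000 + 0.00639 = 43.4064°

43.4064°N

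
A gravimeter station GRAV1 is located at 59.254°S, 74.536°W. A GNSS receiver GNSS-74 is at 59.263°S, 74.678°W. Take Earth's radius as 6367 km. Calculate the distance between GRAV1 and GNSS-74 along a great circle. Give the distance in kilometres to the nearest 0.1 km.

8.1 km

Δφ = -0.0090°,  Δλ = -0.1420°
a = sin²(Δφ/2) + cos φ₁ cos φ₂ sin²(Δλ/2) = 0.000000
c = 2·arcsin(√a) = 0.001277 rad = 0.0731°
d = R·c = 6367 × 0.001277 = 8.1 km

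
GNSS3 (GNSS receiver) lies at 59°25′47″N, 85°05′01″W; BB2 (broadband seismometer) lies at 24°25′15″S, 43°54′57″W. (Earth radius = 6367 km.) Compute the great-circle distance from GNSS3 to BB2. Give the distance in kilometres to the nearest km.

10048 km

GNSS3: φ = +59.42972°, λ = -85.08361°
BB2: φ = -24.42083°, λ = -43.91583°
Δφ = -83.8506°,  Δλ = 41.1678°
a = sin²(Δφ/2) + cos φ₁ cos φ₂ sin²(Δλ/2) = 0.503681
c = 2·arcsin(√a) = 1.578158 rad = 90.4218°
d = R·c = 6367 × 1.578158 = 10048.1 km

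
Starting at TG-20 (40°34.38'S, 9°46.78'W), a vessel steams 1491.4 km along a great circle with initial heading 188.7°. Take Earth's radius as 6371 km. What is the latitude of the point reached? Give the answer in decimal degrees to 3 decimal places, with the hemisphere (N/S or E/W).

TG-20: φ = -40.57300°, λ = -9.77967°
δ = d/R = 1491.4/6371 = 0.234092 rad
φ₂ = arcsin(sin φ₁ cos δ + cos φ₁ sin δ cos θ)
   = arcsin(-0.65042·0.97273 + 0.75958·0.23196·-0.98849) = -53.78840°
λ₂ = λ₁ + atan2(sin θ sin δ cos φ₁, cos δ − sin φ₁ sin φ₂) = -13.18453°

53.788°S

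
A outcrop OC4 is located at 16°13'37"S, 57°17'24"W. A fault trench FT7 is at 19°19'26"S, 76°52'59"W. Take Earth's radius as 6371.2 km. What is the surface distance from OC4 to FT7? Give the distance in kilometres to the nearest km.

OC4: φ = -16.22694°, λ = -57.29000°
FT7: φ = -19.32389°, λ = -76.88306°
Δφ = -3.0969°,  Δλ = -19.5931°
a = sin²(Δφ/2) + cos φ₁ cos φ₂ sin²(Δλ/2) = 0.026962
c = 2·arcsin(√a) = 0.329895 rad = 18.9016°
d = R·c = 6371.2 × 0.329895 = 2101.8 km

2102 km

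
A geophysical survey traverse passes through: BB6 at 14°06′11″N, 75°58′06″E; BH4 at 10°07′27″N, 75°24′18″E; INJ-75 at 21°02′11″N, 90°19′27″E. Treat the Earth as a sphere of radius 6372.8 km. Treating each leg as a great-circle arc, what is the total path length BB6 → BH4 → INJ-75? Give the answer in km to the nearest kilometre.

2451 km

BB6: φ = +14.10306°, λ = +75.96833°
BH4: φ = +10.12417°, λ = +75.40500°
INJ-75: φ = +21.03639°, λ = +90.32417°
BB6→BH4: c = 0.070107 rad, d = 446.78 km
BH4→INJ-75: c = 0.314520 rad, d = 2004.37 km
Total = 446.78 + 2004.37 = 2451.15 km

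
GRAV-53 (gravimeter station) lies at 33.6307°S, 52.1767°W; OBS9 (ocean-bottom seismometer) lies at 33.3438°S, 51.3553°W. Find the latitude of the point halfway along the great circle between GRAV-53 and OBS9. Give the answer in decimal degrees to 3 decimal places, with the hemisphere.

Bx = cos φ₂ cos Δλ = 0.835302,  By = cos φ₂ sin Δλ = 0.011976
φₘ = atan2(sin φ₁ + sin φ₂, √((cos φ₁ + Bx)² + By²)) = -33.48793°
λₘ = λ₁ + atan2(By, cos φ₁ + Bx) = -51.76532°

33.488°S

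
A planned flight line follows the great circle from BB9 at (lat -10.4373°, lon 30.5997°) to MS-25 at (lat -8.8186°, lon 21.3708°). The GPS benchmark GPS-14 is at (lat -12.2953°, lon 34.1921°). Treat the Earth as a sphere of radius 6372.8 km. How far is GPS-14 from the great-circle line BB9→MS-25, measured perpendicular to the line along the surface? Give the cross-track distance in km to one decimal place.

143.1 km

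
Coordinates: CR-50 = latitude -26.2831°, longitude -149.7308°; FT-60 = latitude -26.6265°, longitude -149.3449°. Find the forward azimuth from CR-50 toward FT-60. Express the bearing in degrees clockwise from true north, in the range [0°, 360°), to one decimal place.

Δλ = 0.3859°
y = sin Δλ · cos φ₂ = 0.006021
x = cos φ₁ sin φ₂ − sin φ₁ cos φ₂ cos Δλ = -0.006002
θ = atan2(y, x) = 134.9119° → 134.9119° (mod 360°)

134.9°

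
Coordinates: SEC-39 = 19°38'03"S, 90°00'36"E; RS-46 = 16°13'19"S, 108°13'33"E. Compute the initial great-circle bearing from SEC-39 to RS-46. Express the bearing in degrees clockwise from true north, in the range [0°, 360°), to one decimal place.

SEC-39: φ = -19.63417°, λ = +90.01000°
RS-46: φ = -16.22194°, λ = +108.22583°
Δλ = 18.2158°
y = sin Δλ · cos φ₂ = 0.300152
x = cos φ₁ sin φ₂ − sin φ₁ cos φ₂ cos Δλ = 0.043351
θ = atan2(y, x) = 81.7817° → 81.7817° (mod 360°)

81.8°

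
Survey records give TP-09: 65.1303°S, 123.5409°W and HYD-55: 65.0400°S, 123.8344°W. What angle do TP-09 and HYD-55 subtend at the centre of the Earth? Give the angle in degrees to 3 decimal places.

Δφ = 0.0903°,  Δλ = -0.2935°
a = sin²(Δφ/2) + cos φ₁ cos φ₂ sin²(Δλ/2) = 0.000002
c = 2·arcsin(√a) = 0.002672 rad = 0.1531°

0.153°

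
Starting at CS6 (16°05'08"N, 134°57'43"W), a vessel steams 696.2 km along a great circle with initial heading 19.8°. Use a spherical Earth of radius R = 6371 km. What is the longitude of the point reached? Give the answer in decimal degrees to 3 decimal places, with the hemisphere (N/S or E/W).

CS6: φ = +16.08556°, λ = -134.96194°
δ = d/R = 696.2/6371 = 0.109276 rad
φ₂ = arcsin(sin φ₁ cos δ + cos φ₁ sin δ cos θ)
   = arcsin(0.27707·0.99404 + 0.96085·0.10906·0.94088) = 21.96338°
λ₂ = λ₁ + atan2(sin θ sin δ cos φ₁, cos δ − sin φ₁ sin φ₂) = -132.67905°

132.679°W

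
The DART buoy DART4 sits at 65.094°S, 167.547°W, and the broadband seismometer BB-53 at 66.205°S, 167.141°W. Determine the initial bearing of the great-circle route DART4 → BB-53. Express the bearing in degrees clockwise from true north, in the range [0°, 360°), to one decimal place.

171.6°

Δλ = 0.4060°
y = sin Δλ · cos φ₂ = 0.002859
x = cos φ₁ sin φ₂ − sin φ₁ cos φ₂ cos Δλ = -0.019399
θ = atan2(y, x) = 171.6161° → 171.6161° (mod 360°)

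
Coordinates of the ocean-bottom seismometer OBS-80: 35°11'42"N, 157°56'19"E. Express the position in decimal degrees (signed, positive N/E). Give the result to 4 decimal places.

+35.1950°, +157.9386°

lat: 35.1950° N → +35.1950°
lon: 157.9386° E → +157.9386°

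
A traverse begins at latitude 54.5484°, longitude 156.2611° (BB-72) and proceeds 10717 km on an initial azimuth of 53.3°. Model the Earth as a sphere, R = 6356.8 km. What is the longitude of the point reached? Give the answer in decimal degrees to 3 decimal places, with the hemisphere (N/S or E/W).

δ = d/R = 10717/6356.8 = 1.685911 rad
φ₂ = arcsin(sin φ₁ cos δ + cos φ₁ sin δ cos θ)
   = arcsin(0.81461·-0.11486 + 0.58002·0.99338·0.59763) = 14.52315°
λ₂ = λ₁ + atan2(sin θ sin δ cos φ₁, cos δ − sin φ₁ sin φ₂) = -79.10087°

79.101°W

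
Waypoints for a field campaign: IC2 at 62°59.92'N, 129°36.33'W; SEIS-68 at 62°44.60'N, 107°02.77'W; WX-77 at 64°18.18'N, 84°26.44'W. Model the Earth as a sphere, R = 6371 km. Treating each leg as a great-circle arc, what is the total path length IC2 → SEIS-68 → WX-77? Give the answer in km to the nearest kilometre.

IC2: φ = +62.99867°, λ = -129.60550°
SEIS-68: φ = +62.74333°, λ = -107.04617°
WX-77: φ = +64.30300°, λ = -84.44067°
IC2→SEIS-68: c = 0.178675 rad, d = 1138.34 km
SEIS-68→WX-77: c = 0.177019 rad, d = 1127.79 km
Total = 1138.34 + 1127.79 = 2266.13 km

2266 km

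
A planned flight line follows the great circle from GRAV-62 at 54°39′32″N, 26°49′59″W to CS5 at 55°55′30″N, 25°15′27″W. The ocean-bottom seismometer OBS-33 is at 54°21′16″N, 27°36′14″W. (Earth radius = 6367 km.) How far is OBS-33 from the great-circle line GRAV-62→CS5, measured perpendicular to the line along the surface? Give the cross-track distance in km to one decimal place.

22.0 km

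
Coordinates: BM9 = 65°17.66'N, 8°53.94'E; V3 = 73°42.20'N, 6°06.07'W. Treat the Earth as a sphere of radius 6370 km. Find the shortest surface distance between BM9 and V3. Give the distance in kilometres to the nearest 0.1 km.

BM9: φ = +65.29433°, λ = +8.89900°
V3: φ = +73.70333°, λ = -6.10117°
Δφ = 8.4090°,  Δλ = -15.0002°
a = sin²(Δφ/2) + cos φ₁ cos φ₂ sin²(Δλ/2) = 0.007374
c = 2·arcsin(√a) = 0.171950 rad = 9.8520°
d = R·c = 6370 × 0.171950 = 1095.3 km

1095.3 km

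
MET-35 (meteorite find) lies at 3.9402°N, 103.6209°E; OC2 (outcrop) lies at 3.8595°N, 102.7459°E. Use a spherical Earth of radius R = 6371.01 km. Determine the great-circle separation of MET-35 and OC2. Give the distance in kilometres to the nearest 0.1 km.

97.5 km

Δφ = -0.0807°,  Δλ = -0.8750°
a = sin²(Δφ/2) + cos φ₁ cos φ₂ sin²(Δλ/2) = 0.000059
c = 2·arcsin(√a) = 0.015301 rad = 0.8767°
d = R·c = 6371.01 × 0.015301 = 97.5 km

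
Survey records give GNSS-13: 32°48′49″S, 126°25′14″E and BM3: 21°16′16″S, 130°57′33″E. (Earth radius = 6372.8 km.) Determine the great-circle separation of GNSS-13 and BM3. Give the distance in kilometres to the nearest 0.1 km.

1359.8 km

GNSS-13: φ = -32.81361°, λ = +126.42056°
BM3: φ = -21.27111°, λ = +130.95917°
Δφ = 11.5425°,  Δλ = 4.5386°
a = sin²(Δφ/2) + cos φ₁ cos φ₂ sin²(Δλ/2) = 0.011340
c = 2·arcsin(√a) = 0.213380 rad = 12.2258°
d = R·c = 6372.8 × 0.213380 = 1359.8 km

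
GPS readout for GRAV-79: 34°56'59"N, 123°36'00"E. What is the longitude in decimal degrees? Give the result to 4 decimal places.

123.6000°E

123° + 36′/60 + 0″/3600 = 123 + 0.60000 + 0.00000 = 123.6000°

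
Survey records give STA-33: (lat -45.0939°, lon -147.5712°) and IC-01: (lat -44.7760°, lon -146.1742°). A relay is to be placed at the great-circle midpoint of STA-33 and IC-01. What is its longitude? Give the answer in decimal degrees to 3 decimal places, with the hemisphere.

Bx = cos φ₂ cos Δλ = 0.709655,  By = cos φ₂ sin Δλ = 0.017306
φₘ = atan2(sin φ₁ + sin φ₂, √((cos φ₁ + Bx)² + By²)) = -44.93708°
λₘ = λ₁ + atan2(By, cos φ₁ + Bx) = -146.87077°

146.871°W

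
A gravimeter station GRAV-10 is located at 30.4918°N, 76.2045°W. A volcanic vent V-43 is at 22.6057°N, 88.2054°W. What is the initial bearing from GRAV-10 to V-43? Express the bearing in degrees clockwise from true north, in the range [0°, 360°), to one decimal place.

236.5°

Δλ = -12.0009°
y = sin Δλ · cos φ₂ = -0.191952
x = cos φ₁ sin φ₂ − sin φ₁ cos φ₂ cos Δλ = -0.126966
θ = atan2(y, x) = -123.4825° → 236.5175° (mod 360°)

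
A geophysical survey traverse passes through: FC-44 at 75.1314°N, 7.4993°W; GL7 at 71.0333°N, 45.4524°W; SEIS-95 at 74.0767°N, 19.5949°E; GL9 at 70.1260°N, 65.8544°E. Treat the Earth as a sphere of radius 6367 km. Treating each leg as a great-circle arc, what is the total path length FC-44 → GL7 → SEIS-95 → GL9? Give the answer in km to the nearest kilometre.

FC-44→GL7: c = 0.201312 rad, d = 1281.75 km
GL7→SEIS-95: c = 0.326912 rad, d = 2081.45 km
SEIS-95→GL9: c = 0.250288 rad, d = 1593.58 km
Total = 1281.75 + 2081.45 + 1593.58 = 4956.79 km

4957 km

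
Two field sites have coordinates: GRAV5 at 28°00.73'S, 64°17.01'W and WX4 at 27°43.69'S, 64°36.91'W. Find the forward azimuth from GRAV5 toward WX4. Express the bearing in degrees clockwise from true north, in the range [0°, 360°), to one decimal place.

GRAV5: φ = -28.01217°, λ = -64.28350°
WX4: φ = -27.72817°, λ = -64.61517°
Δλ = -0.3317°
y = sin Δλ · cos φ₂ = -0.005124
x = cos φ₁ sin φ₂ − sin φ₁ cos φ₂ cos Δλ = 0.004950
θ = atan2(y, x) = -45.9904° → 314.0096° (mod 360°)

314.0°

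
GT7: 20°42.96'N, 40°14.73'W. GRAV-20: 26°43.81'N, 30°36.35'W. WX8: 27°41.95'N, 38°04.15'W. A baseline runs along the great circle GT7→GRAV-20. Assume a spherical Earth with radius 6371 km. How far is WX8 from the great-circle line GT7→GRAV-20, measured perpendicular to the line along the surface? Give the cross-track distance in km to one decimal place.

500.8 km

GT7: φ = +20.71600°, λ = -40.24550°
GRAV-20: φ = +26.73017°, λ = -30.60583°
WX8: φ = +27.69917°, λ = -38.06917°
δ₁₃ = central angle GT7→WX8 = 0.126698 rad  (haversine)
θ₁₃ = bearing GT7→WX8 = 15.432°,  θ₁₂ = bearing GT7→GRAV-20 = 53.856°
dₓₜ = R·arcsin(sin δ₁₃ · sin(θ₁₃ − θ₁₂)) = 6371·arcsin(0.12636·sin(-38.424°)) = -500.825 km
|dₓₜ| = 500.825 km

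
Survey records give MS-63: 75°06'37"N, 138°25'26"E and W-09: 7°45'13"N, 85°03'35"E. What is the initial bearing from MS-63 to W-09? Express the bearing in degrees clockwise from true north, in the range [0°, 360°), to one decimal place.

236.0°

MS-63: φ = +75.11028°, λ = +138.42389°
W-09: φ = +7.75361°, λ = +85.05972°
Δλ = -53.3642°
y = sin Δλ · cos φ₂ = -0.795108
x = cos φ₁ sin φ₂ − sin φ₁ cos φ₂ cos Δλ = -0.536750
θ = atan2(y, x) = -124.0219° → 235.9781° (mod 360°)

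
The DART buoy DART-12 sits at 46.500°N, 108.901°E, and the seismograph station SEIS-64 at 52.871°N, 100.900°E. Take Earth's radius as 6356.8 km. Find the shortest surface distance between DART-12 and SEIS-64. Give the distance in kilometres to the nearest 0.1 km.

909.6 km

Δφ = 6.3710°,  Δλ = -8.0010°
a = sin²(Δφ/2) + cos φ₁ cos φ₂ sin²(Δλ/2) = 0.005110
c = 2·arcsin(√a) = 0.143093 rad = 8.1986°
d = R·c = 6356.8 × 0.143093 = 909.6 km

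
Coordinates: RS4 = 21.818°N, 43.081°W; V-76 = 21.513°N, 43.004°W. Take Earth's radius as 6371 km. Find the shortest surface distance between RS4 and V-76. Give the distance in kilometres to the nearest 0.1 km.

Δφ = -0.3050°,  Δλ = 0.0770°
a = sin²(Δφ/2) + cos φ₁ cos φ₂ sin²(Δλ/2) = 0.000007
c = 2·arcsin(√a) = 0.005468 rad = 0.3133°
d = R·c = 6371 × 0.005468 = 34.8 km

34.8 km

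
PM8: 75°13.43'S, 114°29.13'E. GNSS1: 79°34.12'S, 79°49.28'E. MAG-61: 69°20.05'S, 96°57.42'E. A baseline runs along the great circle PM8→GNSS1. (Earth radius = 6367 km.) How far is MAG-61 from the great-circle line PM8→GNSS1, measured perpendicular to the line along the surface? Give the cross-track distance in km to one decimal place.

873.4 km

PM8: φ = -75.22383°, λ = +114.48550°
GNSS1: φ = -79.56867°, λ = +79.82133°
MAG-61: φ = -69.33417°, λ = +96.95700°
δ₁₃ = central angle PM8→MAG-61 = 0.137644 rad  (haversine)
θ₁₃ = bearing PM8→MAG-61 = 309.226°,  θ₁₂ = bearing PM8→GNSS1 = 223.947°
dₓₜ = R·arcsin(sin δ₁₃ · sin(θ₁₃ − θ₁₂)) = 6367·arcsin(0.13721·sin(85.278°)) = 873.388 km
|dₓₜ| = 873.388 km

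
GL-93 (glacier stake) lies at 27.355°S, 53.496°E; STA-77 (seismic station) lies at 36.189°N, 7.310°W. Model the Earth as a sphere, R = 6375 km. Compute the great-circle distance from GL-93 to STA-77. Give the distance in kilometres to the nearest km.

Δφ = 63.5440°,  Δλ = -60.8060°
a = sin²(Δφ/2) + cos φ₁ cos φ₂ sin²(Δλ/2) = 0.460835
c = 2·arcsin(√a) = 1.492386 rad = 85.5074°
d = R·c = 6375 × 1.492386 = 9514.0 km

9514 km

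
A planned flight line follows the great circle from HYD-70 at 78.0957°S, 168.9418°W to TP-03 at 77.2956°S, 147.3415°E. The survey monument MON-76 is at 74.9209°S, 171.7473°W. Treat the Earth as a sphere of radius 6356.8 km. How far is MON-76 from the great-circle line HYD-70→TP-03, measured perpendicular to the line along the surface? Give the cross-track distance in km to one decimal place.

358.8 km

δ₁₃ = central angle HYD-70→MON-76 = 0.056560 rad  (haversine)
θ₁₃ = bearing HYD-70→MON-76 = 346.982°,  θ₁₂ = bearing HYD-70→TP-03 = 253.267°
dₓₜ = R·arcsin(sin δ₁₃ · sin(θ₁₃ − θ₁₂)) = 6356.8·arcsin(0.05653·sin(93.716°)) = 358.785 km
|dₓₜ| = 358.785 km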